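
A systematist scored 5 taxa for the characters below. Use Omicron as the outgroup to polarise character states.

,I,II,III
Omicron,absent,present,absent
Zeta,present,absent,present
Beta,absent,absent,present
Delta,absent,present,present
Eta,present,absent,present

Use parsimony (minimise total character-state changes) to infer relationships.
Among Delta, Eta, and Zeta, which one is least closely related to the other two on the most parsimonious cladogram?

Delta

Character polarity is set by the outgroup: the derived state is whichever differs from the outgroup's state, so for II the derived state is 'absent', and for the remaining characters it is 'present'.
Only Eta and Zeta show the derived state 'present' for I, supporting them as a clade.
II: derived state 'absent' in Beta, Eta, and Zeta only — synapomorphy for {Beta, Eta, Zeta}.
All ingroup taxa share the derived state 'present' for III; it defines the ingroup but does not resolve relationships within it.
Most parsimonious ingroup topology: (((Zeta,Eta),Beta),Delta).
Zeta and Eta share a more recent common ancestor with each other than either does with Delta, so Delta is the least closely related of the three.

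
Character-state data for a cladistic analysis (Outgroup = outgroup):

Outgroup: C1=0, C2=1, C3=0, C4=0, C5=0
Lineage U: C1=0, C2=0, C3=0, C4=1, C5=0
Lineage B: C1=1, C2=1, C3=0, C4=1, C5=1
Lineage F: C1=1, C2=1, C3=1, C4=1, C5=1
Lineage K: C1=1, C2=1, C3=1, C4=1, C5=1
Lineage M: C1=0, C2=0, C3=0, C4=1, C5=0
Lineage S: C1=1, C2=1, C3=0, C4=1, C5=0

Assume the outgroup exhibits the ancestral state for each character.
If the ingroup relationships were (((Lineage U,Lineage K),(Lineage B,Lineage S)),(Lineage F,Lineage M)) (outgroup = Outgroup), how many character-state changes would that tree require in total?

11

Map each character onto (((Lineage U,Lineage K),(Lineage B,Lineage S)),(Lineage F,Lineage M)) (rooted by Outgroup) and count the minimum state changes it requires (Fitch parsimony):
C1: 3; C2: 2; C3: 2; C4: 1; C5: 3.
Total tree length = 11.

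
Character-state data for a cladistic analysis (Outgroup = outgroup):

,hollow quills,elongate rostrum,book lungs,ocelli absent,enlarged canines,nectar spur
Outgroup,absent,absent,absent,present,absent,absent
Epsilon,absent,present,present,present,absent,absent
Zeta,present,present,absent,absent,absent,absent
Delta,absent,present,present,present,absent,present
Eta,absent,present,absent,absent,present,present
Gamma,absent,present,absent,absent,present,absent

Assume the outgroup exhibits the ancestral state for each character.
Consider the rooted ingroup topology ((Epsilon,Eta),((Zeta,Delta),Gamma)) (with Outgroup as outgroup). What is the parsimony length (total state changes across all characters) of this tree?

Map each character onto ((Epsilon,Eta),((Zeta,Delta),Gamma)) (rooted by Outgroup) and count the minimum state changes it requires (Fitch parsimony):
hollow quills: 1; elongate rostrum: 1; book lungs: 2; ocelli absent: 3; enlarged canines: 2; nectar spur: 2.
Total tree length = 11.

11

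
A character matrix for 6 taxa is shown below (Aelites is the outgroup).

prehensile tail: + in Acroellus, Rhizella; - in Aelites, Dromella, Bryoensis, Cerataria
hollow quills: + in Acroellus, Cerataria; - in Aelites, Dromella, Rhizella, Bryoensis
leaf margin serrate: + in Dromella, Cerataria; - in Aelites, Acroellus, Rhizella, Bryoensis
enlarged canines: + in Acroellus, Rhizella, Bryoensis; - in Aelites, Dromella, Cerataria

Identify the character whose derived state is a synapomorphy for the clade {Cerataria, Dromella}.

The outgroup has state '-' for every character, so '+' is the derived state throughout.
Only Acroellus and Rhizella show the derived state '+' for prehensile tail, supporting them as a clade.
hollow quills groups Acroellus and Cerataria, which is incompatible with the clades supported by the remaining characters; treating it as convergent (homoplasy) costs fewer steps than any alternative tree.
leaf margin serrate: derived state '+' in Cerataria and Dromella only — synapomorphy for {Cerataria, Dromella}.
Only Acroellus, Bryoensis, and Rhizella show the derived state '+' for enlarged canines, supporting them as a clade.
Most parsimonious ingroup topology: (((Acroellus,Rhizella),Bryoensis),(Dromella,Cerataria)).
The clade {Cerataria, Dromella} is supported by leaf margin serrate: its derived state '+' occurs in exactly those taxa and in no other taxon (including the outgroup).

leaf margin serrate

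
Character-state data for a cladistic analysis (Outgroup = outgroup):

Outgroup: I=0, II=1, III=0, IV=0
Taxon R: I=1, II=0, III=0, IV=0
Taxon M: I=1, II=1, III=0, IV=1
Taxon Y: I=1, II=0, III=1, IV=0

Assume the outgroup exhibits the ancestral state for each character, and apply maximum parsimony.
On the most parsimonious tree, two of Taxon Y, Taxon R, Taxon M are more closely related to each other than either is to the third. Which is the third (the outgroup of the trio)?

Taxon M

Character polarity is set by the outgroup: the derived state is whichever differs from the outgroup's state, so for II the derived state is '0', and for the remaining characters it is '1'.
I (derived state '1') is shared by all ingroup taxa — unites the whole ingroup.
II (derived state '0') is shared by Taxon R and Taxon Y — a synapomorphy uniting that clade.
III (derived state '1') is unique to Taxon Y (autapomorphy; uninformative for grouping).
IV (derived state '1') is unique to Taxon M (autapomorphy; uninformative for grouping).
Most parsimonious ingroup topology: ((Taxon R,Taxon Y),Taxon M).
Taxon Y and Taxon R share a more recent common ancestor with each other than either does with Taxon M, so Taxon M is the least closely related of the three.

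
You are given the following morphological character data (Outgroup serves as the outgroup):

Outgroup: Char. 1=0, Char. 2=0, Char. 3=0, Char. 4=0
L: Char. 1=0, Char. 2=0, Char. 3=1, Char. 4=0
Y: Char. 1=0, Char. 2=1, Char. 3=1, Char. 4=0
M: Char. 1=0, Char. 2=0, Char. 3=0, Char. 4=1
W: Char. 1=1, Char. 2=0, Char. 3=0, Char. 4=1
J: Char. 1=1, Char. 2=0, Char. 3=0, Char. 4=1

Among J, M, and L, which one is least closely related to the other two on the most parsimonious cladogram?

The outgroup has state '0' for every character, so '1' is the derived state throughout.
Char. 1 (derived state '1') is shared by J and W — a synapomorphy uniting that clade.
Char. 2: derived state '1' in Y only — an autapomorphy, so it tells us nothing about relationships among taxa.
Only L and Y show the derived state '1' for Char. 3, supporting them as a clade.
Char. 4 (derived state '1') is shared by J, M, and W — a synapomorphy uniting that clade.
Most parsimonious ingroup topology: ((L,Y),(M,(W,J))).
M and J share a more recent common ancestor with each other than either does with L, so L is the least closely related of the three.

L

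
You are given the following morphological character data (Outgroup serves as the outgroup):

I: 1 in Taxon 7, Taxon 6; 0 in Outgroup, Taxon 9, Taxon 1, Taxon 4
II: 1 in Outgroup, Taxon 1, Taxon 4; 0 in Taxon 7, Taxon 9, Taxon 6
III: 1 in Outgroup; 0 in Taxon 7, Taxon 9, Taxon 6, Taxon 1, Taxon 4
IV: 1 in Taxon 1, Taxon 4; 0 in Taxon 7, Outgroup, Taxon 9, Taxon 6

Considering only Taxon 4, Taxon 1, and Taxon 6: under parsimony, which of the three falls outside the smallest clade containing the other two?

Character polarity is set by the outgroup: the derived state is whichever differs from the outgroup's state, so for II, III the derived state is '0', and for the remaining characters it is '1'.
I (derived state '1') is shared by Taxon 6 and Taxon 7 — a synapomorphy uniting that clade.
II: derived state '0' in Taxon 6, Taxon 7, and Taxon 9 only — synapomorphy for {Taxon 6, Taxon 7, Taxon 9}.
All ingroup taxa share the derived state '0' for III; it defines the ingroup but does not resolve relationships within it.
IV (derived state '1') is shared by Taxon 1 and Taxon 4 — a synapomorphy uniting that clade.
Most parsimonious ingroup topology: (((Taxon 6,Taxon 7),Taxon 9),(Taxon 1,Taxon 4)).
Taxon 4 and Taxon 1 share a more recent common ancestor with each other than either does with Taxon 6, so Taxon 6 is the least closely related of the three.

Taxon 6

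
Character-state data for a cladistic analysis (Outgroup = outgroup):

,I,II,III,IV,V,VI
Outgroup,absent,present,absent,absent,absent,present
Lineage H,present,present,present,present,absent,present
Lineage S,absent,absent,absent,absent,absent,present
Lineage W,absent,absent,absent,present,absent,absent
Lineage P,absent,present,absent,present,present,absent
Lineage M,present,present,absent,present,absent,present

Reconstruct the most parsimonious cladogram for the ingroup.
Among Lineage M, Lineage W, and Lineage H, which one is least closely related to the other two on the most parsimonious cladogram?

Lineage W

Character polarity is set by the outgroup: the derived state is whichever differs from the outgroup's state, so for II, VI the derived state is 'absent', and for the remaining characters it is 'present'.
I (derived state 'present') is shared by Lineage H and Lineage M — a synapomorphy uniting that clade.
II (state 'absent') occurs in Lineage S and Lineage W but conflicts with the nesting implied by the other characters — most parsimoniously interpreted as homoplasy.
III: derived state 'present' in Lineage H only — an autapomorphy, so it tells us nothing about relationships among taxa.
Only Lineage H, Lineage M, Lineage P, and Lineage W show the derived state 'present' for IV, supporting them as a clade.
V (derived state 'present') is unique to Lineage P (autapomorphy; uninformative for grouping).
Only Lineage P and Lineage W show the derived state 'absent' for VI, supporting them as a clade.
Most parsimonious ingroup topology: (((Lineage H,Lineage M),(Lineage W,Lineage P)),Lineage S).
Lineage H and Lineage M share a more recent common ancestor with each other than either does with Lineage W, so Lineage W is the least closely related of the three.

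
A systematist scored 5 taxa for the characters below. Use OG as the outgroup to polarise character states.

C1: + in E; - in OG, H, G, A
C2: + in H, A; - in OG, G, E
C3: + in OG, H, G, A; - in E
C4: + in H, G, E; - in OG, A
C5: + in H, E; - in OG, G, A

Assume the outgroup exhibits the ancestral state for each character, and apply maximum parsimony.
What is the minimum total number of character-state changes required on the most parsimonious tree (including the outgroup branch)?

6

Character polarity is set by the outgroup: the derived state is whichever differs from the outgroup's state, so for C3 the derived state is '-', and for the remaining characters it is '+'.
C1: derived state '+' in E only — an autapomorphy, so it tells us nothing about relationships among taxa.
C2 groups A and H, which is incompatible with the clades supported by the remaining characters; treating it as convergent (homoplasy) costs fewer steps than any alternative tree.
C3 (derived state '-') is unique to E (autapomorphy; uninformative for grouping).
C4 (derived state '+') is shared by E, G, and H — a synapomorphy uniting that clade.
Only E and H show the derived state '+' for C5, supporting them as a clade.
Most parsimonious ingroup topology: (((H,E),G),A).
Changes per character on this tree: C1: 1; C2: 2; C3: 1; C4: 1; C5: 1.
Total = 6.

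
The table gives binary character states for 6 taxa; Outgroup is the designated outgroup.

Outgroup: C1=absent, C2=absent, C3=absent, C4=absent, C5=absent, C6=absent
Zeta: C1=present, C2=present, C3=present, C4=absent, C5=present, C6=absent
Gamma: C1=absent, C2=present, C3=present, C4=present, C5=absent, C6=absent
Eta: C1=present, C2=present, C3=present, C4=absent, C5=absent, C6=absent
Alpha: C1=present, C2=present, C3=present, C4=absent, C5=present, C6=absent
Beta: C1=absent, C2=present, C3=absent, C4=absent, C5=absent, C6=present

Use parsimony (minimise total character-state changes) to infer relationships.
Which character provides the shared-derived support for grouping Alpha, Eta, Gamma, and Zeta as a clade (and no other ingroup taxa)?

C3

The outgroup has state 'absent' for every character, so 'present' is the derived state throughout.
C1: derived state 'present' in Alpha, Eta, and Zeta only — synapomorphy for {Alpha, Eta, Zeta}.
C2 (derived state 'present') is shared by all ingroup taxa — unites the whole ingroup.
Only Alpha, Eta, Gamma, and Zeta show the derived state 'present' for C3, supporting them as a clade.
C4 (derived state 'present') is unique to Gamma (autapomorphy; uninformative for grouping).
C5: derived state 'present' in Alpha and Zeta only — synapomorphy for {Alpha, Zeta}.
C6: derived state 'present' in Beta only — an autapomorphy, so it tells us nothing about relationships among taxa.
Most parsimonious ingroup topology: ((((Zeta,Alpha),Eta),Gamma),Beta).
The clade {Alpha, Eta, Gamma, Zeta} is supported by C3: its derived state 'present' occurs in exactly those taxa and in no other taxon (including the outgroup).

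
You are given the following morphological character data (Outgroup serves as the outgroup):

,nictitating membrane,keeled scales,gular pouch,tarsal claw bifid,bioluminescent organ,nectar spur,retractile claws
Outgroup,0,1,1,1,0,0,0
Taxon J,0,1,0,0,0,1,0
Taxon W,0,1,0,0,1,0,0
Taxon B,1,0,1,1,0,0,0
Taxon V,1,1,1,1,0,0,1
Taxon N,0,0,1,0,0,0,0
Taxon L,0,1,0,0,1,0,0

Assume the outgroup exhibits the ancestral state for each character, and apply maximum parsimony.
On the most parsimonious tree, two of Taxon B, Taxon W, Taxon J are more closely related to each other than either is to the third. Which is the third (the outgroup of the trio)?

Character polarity is set by the outgroup: the derived state is whichever differs from the outgroup's state, so for keeled scales, gular pouch, tarsal claw bifid the derived state is '0', and for the remaining characters it is '1'.
nictitating membrane: derived state '1' in Taxon B and Taxon V only — synapomorphy for {Taxon B, Taxon V}.
keeled scales groups Taxon B and Taxon N, which is incompatible with the clades supported by the remaining characters; treating it as convergent (homoplasy) costs fewer steps than any alternative tree.
gular pouch (derived state '0') is shared by Taxon J, Taxon L, and Taxon W — a synapomorphy uniting that clade.
tarsal claw bifid (derived state '0') is shared by Taxon J, Taxon L, Taxon N, and Taxon W — a synapomorphy uniting that clade.
bioluminescent organ (derived state '1') is shared by Taxon L and Taxon W — a synapomorphy uniting that clade.
nectar spur (derived state '1') is unique to Taxon J (autapomorphy; uninformative for grouping).
retractile claws: derived state '1' in Taxon V only — an autapomorphy, so it tells us nothing about relationships among taxa.
Most parsimonious ingroup topology: (((Taxon J,(Taxon W,Taxon L)),Taxon N),(Taxon B,Taxon V)).
Taxon W and Taxon J share a more recent common ancestor with each other than either does with Taxon B, so Taxon B is the least closely related of the three.

Taxon B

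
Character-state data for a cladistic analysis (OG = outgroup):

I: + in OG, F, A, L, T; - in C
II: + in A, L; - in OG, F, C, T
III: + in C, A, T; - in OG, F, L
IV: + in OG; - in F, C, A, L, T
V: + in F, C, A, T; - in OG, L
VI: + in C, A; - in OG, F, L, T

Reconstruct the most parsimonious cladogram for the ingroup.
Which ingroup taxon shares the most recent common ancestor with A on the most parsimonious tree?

C

Character polarity is set by the outgroup: the derived state is whichever differs from the outgroup's state, so for I, IV the derived state is '-', and for the remaining characters it is '+'.
I: derived state '-' in C only — an autapomorphy, so it tells us nothing about relationships among taxa.
II (state '+') occurs in A and L but conflicts with the nesting implied by the other characters — most parsimoniously interpreted as homoplasy.
III: derived state '+' in A, C, and T only — synapomorphy for {A, C, T}.
All ingroup taxa share the derived state '-' for IV; it defines the ingroup but does not resolve relationships within it.
V (derived state '+') is shared by A, C, F, and T — a synapomorphy uniting that clade.
VI: derived state '+' in A and C only — synapomorphy for {A, C}.
Most parsimonious ingroup topology: ((F,((C,A),T)),L).
A and C form a cherry on this tree, so they are sister taxa.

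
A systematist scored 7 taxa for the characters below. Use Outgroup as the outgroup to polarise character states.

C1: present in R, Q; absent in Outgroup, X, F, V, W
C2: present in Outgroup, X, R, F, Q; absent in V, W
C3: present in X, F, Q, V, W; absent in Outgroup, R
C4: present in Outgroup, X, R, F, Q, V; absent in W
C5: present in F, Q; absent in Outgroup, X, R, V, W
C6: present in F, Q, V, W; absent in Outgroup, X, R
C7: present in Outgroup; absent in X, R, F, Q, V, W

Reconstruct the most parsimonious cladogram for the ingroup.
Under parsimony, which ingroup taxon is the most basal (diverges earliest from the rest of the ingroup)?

R

Character polarity is set by the outgroup: the derived state is whichever differs from the outgroup's state, so for C2, C4, C7 the derived state is 'absent', and for the remaining characters it is 'present'.
C1 groups Q and R, which is incompatible with the clades supported by the remaining characters; treating it as convergent (homoplasy) costs fewer steps than any alternative tree.
Only V and W show the derived state 'absent' for C2, supporting them as a clade.
Only F, Q, V, W, and X show the derived state 'present' for C3, supporting them as a clade.
C4 (derived state 'absent') is unique to W (autapomorphy; uninformative for grouping).
Only F and Q show the derived state 'present' for C5, supporting them as a clade.
Only F, Q, V, and W show the derived state 'present' for C6, supporting them as a clade.
All ingroup taxa share the derived state 'absent' for C7; it defines the ingroup but does not resolve relationships within it.
Most parsimonious ingroup topology: ((X,((F,Q),(V,W))),R).
R is sister to the clade containing all other ingroup taxa, so it is the earliest-diverging (most basal) ingroup lineage.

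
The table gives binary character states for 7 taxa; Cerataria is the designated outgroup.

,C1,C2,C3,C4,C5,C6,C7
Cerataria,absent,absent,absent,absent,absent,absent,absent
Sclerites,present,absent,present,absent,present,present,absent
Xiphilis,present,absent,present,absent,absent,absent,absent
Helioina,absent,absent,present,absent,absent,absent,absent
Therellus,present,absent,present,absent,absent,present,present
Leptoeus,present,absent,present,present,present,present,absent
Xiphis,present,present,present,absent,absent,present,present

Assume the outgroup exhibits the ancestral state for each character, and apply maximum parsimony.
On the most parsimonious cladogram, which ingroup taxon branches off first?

The outgroup has state 'absent' for every character, so 'present' is the derived state throughout.
C1 (derived state 'present') is shared by Leptoeus, Sclerites, Therellus, Xiphilis, and Xiphis — a synapomorphy uniting that clade.
C2 (derived state 'present') is unique to Xiphis (autapomorphy; uninformative for grouping).
All ingroup taxa share the derived state 'present' for C3; it defines the ingroup but does not resolve relationships within it.
C4: derived state 'present' in Leptoeus only — an autapomorphy, so it tells us nothing about relationships among taxa.
Only Leptoeus and Sclerites show the derived state 'present' for C5, supporting them as a clade.
Only Leptoeus, Sclerites, Therellus, and Xiphis show the derived state 'present' for C6, supporting them as a clade.
C7: derived state 'present' in Therellus and Xiphis only — synapomorphy for {Therellus, Xiphis}.
Most parsimonious ingroup topology: ((((Sclerites,Leptoeus),(Therellus,Xiphis)),Xiphilis),Helioina).
Helioina is sister to the clade containing all other ingroup taxa, so it is the earliest-diverging (most basal) ingroup lineage.

Helioina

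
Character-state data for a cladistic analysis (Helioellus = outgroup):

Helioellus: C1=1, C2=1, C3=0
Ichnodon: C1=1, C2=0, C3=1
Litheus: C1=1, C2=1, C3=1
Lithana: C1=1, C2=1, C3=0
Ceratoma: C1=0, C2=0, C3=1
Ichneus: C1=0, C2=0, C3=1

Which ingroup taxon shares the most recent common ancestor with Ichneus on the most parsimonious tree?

Ceratoma

Character polarity is set by the outgroup: the derived state is whichever differs from the outgroup's state, so for C1, C2 the derived state is '0', and for the remaining characters it is '1'.
C1: derived state '0' in Ceratoma and Ichneus only — synapomorphy for {Ceratoma, Ichneus}.
C2: derived state '0' in Ceratoma, Ichneus, and Ichnodon only — synapomorphy for {Ceratoma, Ichneus, Ichnodon}.
C3 (derived state '1') is shared by Ceratoma, Ichneus, Ichnodon, and Litheus — a synapomorphy uniting that clade.
Most parsimonious ingroup topology: (((Ichnodon,(Ceratoma,Ichneus)),Litheus),Lithana).
Ichneus and Ceratoma form a cherry on this tree, so they are sister taxa.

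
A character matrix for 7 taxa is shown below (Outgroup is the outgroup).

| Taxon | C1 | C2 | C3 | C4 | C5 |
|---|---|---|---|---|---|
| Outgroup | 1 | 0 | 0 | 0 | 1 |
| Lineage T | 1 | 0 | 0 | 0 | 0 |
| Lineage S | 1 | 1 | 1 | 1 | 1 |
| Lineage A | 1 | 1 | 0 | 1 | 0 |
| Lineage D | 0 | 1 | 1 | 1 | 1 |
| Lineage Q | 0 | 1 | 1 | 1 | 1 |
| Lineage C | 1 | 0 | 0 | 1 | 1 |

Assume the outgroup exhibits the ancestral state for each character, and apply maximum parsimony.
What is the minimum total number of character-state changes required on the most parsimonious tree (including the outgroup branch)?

Character polarity is set by the outgroup: the derived state is whichever differs from the outgroup's state, so for C1, C5 the derived state is '0', and for the remaining characters it is '1'.
C1: derived state '0' in Lineage D and Lineage Q only — synapomorphy for {Lineage D, Lineage Q}.
Only Lineage A, Lineage D, Lineage Q, and Lineage S show the derived state '1' for C2, supporting them as a clade.
C3: derived state '1' in Lineage D, Lineage Q, and Lineage S only — synapomorphy for {Lineage D, Lineage Q, Lineage S}.
C4: derived state '1' in Lineage A, Lineage C, Lineage D, Lineage Q, and Lineage S only — synapomorphy for {Lineage A, Lineage C, Lineage D, Lineage Q, Lineage S}.
C5 groups Lineage A and Lineage T, which is incompatible with the clades supported by the remaining characters; treating it as convergent (homoplasy) costs fewer steps than any alternative tree.
Most parsimonious ingroup topology: (Lineage T,(((Lineage S,(Lineage D,Lineage Q)),Lineage A),Lineage C)).
Changes per character on this tree: C1: 1; C2: 1; C3: 1; C4: 1; C5: 2.
Total = 6.

6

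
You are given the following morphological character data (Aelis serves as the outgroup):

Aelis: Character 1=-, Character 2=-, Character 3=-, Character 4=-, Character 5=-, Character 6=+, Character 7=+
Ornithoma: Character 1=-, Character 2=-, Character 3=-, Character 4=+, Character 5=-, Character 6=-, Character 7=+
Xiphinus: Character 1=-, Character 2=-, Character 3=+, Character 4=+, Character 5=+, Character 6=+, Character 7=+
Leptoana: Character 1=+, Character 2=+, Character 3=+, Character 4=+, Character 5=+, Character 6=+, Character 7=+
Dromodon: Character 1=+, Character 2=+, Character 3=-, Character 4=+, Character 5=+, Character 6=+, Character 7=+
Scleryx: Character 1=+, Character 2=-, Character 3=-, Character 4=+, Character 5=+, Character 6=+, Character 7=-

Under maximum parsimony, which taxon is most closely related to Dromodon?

Leptoana

Character polarity is set by the outgroup: the derived state is whichever differs from the outgroup's state, so for Character 6, Character 7 the derived state is '-', and for the remaining characters it is '+'.
Character 1: derived state '+' in Dromodon, Leptoana, and Scleryx only — synapomorphy for {Dromodon, Leptoana, Scleryx}.
Only Dromodon and Leptoana show the derived state '+' for Character 2, supporting them as a clade.
Character 3 groups Leptoana and Xiphinus, which is incompatible with the clades supported by the remaining characters; treating it as convergent (homoplasy) costs fewer steps than any alternative tree.
Character 4 (derived state '+') is shared by all ingroup taxa — unites the whole ingroup.
Character 5: derived state '+' in Dromodon, Leptoana, Scleryx, and Xiphinus only — synapomorphy for {Dromodon, Leptoana, Scleryx, Xiphinus}.
Character 6 (derived state '-') is unique to Ornithoma (autapomorphy; uninformative for grouping).
Character 7 (derived state '-') is unique to Scleryx (autapomorphy; uninformative for grouping).
Most parsimonious ingroup topology: (Ornithoma,(Xiphinus,((Leptoana,Dromodon),Scleryx))).
Dromodon and Leptoana form a cherry on this tree, so they are sister taxa.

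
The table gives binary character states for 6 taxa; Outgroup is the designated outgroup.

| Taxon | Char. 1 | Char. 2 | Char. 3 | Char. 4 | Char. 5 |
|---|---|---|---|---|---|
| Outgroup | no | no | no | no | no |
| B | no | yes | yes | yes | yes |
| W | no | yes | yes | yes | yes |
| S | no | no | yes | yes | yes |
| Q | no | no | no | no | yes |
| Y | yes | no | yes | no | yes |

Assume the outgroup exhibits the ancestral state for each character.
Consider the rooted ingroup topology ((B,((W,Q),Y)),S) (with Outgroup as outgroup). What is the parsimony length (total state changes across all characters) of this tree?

Map each character onto ((B,((W,Q),Y)),S) (rooted by Outgroup) and count the minimum state changes it requires (Fitch parsimony):
Char. 1: 1; Char. 2: 2; Char. 3: 2; Char. 4: 3; Char. 5: 1.
Total tree length = 9.

9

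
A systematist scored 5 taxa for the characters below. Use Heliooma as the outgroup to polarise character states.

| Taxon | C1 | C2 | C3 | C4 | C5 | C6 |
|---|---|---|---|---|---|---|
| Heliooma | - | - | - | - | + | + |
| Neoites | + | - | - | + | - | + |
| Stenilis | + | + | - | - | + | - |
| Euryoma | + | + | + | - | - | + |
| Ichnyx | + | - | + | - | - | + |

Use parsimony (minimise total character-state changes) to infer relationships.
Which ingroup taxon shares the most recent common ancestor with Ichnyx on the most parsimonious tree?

Euryoma

Character polarity is set by the outgroup: the derived state is whichever differs from the outgroup's state, so for C5, C6 the derived state is '-', and for the remaining characters it is '+'.
All ingroup taxa share the derived state '+' for C1; it defines the ingroup but does not resolve relationships within it.
C2 (state '+') occurs in Euryoma and Stenilis but conflicts with the nesting implied by the other characters — most parsimoniously interpreted as homoplasy.
C3 (derived state '+') is shared by Euryoma and Ichnyx — a synapomorphy uniting that clade.
C4: derived state '+' in Neoites only — an autapomorphy, so it tells us nothing about relationships among taxa.
Only Euryoma, Ichnyx, and Neoites show the derived state '-' for C5, supporting them as a clade.
C6: derived state '-' in Stenilis only — an autapomorphy, so it tells us nothing about relationships among taxa.
Most parsimonious ingroup topology: ((Neoites,(Euryoma,Ichnyx)),Stenilis).
Ichnyx and Euryoma form a cherry on this tree, so they are sister taxa.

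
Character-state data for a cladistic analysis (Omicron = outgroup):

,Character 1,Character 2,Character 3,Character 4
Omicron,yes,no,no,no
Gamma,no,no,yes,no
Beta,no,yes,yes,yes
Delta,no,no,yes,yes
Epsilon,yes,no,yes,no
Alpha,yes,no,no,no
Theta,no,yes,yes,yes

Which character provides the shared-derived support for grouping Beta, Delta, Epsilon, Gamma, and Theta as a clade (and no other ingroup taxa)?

Character 3

Character polarity is set by the outgroup: the derived state is whichever differs from the outgroup's state, so for Character 1 the derived state is 'no', and for the remaining characters it is 'yes'.
Character 1: derived state 'no' in Beta, Delta, Gamma, and Theta only — synapomorphy for {Beta, Delta, Gamma, Theta}.
Character 2 (derived state 'yes') is shared by Beta and Theta — a synapomorphy uniting that clade.
Character 3: derived state 'yes' in Beta, Delta, Epsilon, Gamma, and Theta only — synapomorphy for {Beta, Delta, Epsilon, Gamma, Theta}.
Character 4 (derived state 'yes') is shared by Beta, Delta, and Theta — a synapomorphy uniting that clade.
Most parsimonious ingroup topology: (((Gamma,((Beta,Theta),Delta)),Epsilon),Alpha).
The clade {Beta, Delta, Epsilon, Gamma, Theta} is supported by Character 3: its derived state 'yes' occurs in exactly those taxa and in no other taxon (including the outgroup).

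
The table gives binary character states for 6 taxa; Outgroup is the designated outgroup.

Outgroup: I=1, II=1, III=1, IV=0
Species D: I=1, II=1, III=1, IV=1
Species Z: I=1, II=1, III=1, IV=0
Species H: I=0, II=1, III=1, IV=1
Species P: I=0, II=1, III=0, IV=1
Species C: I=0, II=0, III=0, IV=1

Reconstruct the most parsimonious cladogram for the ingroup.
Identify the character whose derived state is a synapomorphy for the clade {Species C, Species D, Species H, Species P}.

Character polarity is set by the outgroup: the derived state is whichever differs from the outgroup's state, so for I, II, III the derived state is '0', and for the remaining characters it is '1'.
Only Species C, Species H, and Species P show the derived state '0' for I, supporting them as a clade.
II (derived state '0') is unique to Species C (autapomorphy; uninformative for grouping).
III: derived state '0' in Species C and Species P only — synapomorphy for {Species C, Species P}.
IV (derived state '1') is shared by Species C, Species D, Species H, and Species P — a synapomorphy uniting that clade.
Most parsimonious ingroup topology: ((Species D,(Species H,(Species P,Species C))),Species Z).
The clade {Species C, Species D, Species H, Species P} is supported by IV: its derived state '1' occurs in exactly those taxa and in no other taxon (including the outgroup).

IV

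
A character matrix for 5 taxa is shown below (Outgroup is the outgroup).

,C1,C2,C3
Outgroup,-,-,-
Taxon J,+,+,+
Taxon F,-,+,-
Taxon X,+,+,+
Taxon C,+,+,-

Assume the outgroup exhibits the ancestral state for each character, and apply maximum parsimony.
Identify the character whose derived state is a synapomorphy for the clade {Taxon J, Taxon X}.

The outgroup has state '-' for every character, so '+' is the derived state throughout.
C1 (derived state '+') is shared by Taxon C, Taxon J, and Taxon X — a synapomorphy uniting that clade.
C2 (derived state '+') is shared by all ingroup taxa — unites the whole ingroup.
Only Taxon J and Taxon X show the derived state '+' for C3, supporting them as a clade.
Most parsimonious ingroup topology: (((Taxon J,Taxon X),Taxon C),Taxon F).
The clade {Taxon J, Taxon X} is supported by C3: its derived state '+' occurs in exactly those taxa and in no other taxon (including the outgroup).

C3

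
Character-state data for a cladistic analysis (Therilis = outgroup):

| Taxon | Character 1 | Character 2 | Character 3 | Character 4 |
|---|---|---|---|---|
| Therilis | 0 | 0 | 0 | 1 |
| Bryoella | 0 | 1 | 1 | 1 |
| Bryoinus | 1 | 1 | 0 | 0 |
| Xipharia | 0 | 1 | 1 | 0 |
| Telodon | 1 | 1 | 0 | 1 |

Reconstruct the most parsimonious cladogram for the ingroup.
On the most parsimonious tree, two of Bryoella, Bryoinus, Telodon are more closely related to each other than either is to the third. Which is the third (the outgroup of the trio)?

Character polarity is set by the outgroup: the derived state is whichever differs from the outgroup's state, so for Character 4 the derived state is '0', and for the remaining characters it is '1'.
Only Bryoinus and Telodon show the derived state '1' for Character 1, supporting them as a clade.
All ingroup taxa share the derived state '1' for Character 2; it defines the ingroup but does not resolve relationships within it.
Character 3: derived state '1' in Bryoella and Xipharia only — synapomorphy for {Bryoella, Xipharia}.
Character 4 (state '0') occurs in Bryoinus and Xipharia but conflicts with the nesting implied by the other characters — most parsimoniously interpreted as homoplasy.
Most parsimonious ingroup topology: ((Bryoella,Xipharia),(Bryoinus,Telodon)).
Telodon and Bryoinus share a more recent common ancestor with each other than either does with Bryoella, so Bryoella is the least closely related of the three.

Bryoella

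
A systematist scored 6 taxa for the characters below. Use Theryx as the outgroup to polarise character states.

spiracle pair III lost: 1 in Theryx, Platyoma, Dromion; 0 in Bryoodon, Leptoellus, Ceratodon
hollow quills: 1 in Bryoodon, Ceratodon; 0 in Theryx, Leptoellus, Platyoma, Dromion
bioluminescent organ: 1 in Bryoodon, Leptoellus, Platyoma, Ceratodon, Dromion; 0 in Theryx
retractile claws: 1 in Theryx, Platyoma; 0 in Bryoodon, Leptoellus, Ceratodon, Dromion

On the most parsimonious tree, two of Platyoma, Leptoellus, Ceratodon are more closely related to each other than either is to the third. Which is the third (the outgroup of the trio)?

Character polarity is set by the outgroup: the derived state is whichever differs from the outgroup's state, so for spiracle pair III lost, retractile claws the derived state is '0', and for the remaining characters it is '1'.
spiracle pair III lost (derived state '0') is shared by Bryoodon, Ceratodon, and Leptoellus — a synapomorphy uniting that clade.
Only Bryoodon and Ceratodon show the derived state '1' for hollow quills, supporting them as a clade.
All ingroup taxa share the derived state '1' for bioluminescent organ; it defines the ingroup but does not resolve relationships within it.
retractile claws: derived state '0' in Bryoodon, Ceratodon, Dromion, and Leptoellus only — synapomorphy for {Bryoodon, Ceratodon, Dromion, Leptoellus}.
Most parsimonious ingroup topology: ((((Bryoodon,Ceratodon),Leptoellus),Dromion),Platyoma).
Ceratodon and Leptoellus share a more recent common ancestor with each other than either does with Platyoma, so Platyoma is the least closely related of the three.

Platyoma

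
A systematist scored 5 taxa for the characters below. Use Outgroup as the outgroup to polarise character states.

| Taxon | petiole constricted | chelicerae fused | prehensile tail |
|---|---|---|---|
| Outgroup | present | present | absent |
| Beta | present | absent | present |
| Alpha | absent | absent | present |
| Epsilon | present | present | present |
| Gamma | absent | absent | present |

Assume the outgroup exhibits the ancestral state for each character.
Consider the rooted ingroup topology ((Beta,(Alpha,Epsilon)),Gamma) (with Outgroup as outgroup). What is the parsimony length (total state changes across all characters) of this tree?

5

Map each character onto ((Beta,(Alpha,Epsilon)),Gamma) (rooted by Outgroup) and count the minimum state changes it requires (Fitch parsimony):
petiole constricted: 2; chelicerae fused: 2; prehensile tail: 1.
Total tree length = 5.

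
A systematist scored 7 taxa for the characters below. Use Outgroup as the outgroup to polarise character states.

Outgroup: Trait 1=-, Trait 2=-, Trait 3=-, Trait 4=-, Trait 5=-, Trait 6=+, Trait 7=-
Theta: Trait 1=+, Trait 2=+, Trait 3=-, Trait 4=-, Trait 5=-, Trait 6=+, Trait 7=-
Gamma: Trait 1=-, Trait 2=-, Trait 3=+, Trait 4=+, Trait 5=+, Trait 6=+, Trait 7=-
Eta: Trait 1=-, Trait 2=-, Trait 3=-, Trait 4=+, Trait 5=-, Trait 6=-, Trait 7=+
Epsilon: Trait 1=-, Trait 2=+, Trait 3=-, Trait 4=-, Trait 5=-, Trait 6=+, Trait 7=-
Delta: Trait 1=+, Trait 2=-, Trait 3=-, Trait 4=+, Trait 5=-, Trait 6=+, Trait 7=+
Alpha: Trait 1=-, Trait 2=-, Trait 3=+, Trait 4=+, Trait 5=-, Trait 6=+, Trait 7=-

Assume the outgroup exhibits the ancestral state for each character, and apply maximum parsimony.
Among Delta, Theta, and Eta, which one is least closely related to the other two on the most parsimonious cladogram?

Character polarity is set by the outgroup: the derived state is whichever differs from the outgroup's state, so for Trait 6 the derived state is '-', and for the remaining characters it is '+'.
Trait 1 (state '+') occurs in Delta and Theta but conflicts with the nesting implied by the other characters — most parsimoniously interpreted as homoplasy.
Trait 2: derived state '+' in Epsilon and Theta only — synapomorphy for {Epsilon, Theta}.
Trait 3: derived state '+' in Alpha and Gamma only — synapomorphy for {Alpha, Gamma}.
Only Alpha, Delta, Eta, and Gamma show the derived state '+' for Trait 4, supporting them as a clade.
Trait 5 (derived state '+') is unique to Gamma (autapomorphy; uninformative for grouping).
Trait 6: derived state '-' in Eta only — an autapomorphy, so it tells us nothing about relationships among taxa.
Trait 7: derived state '+' in Delta and Eta only — synapomorphy for {Delta, Eta}.
Most parsimonious ingroup topology: ((Theta,Epsilon),((Gamma,Alpha),(Eta,Delta))).
Eta and Delta share a more recent common ancestor with each other than either does with Theta, so Theta is the least closely related of the three.

Theta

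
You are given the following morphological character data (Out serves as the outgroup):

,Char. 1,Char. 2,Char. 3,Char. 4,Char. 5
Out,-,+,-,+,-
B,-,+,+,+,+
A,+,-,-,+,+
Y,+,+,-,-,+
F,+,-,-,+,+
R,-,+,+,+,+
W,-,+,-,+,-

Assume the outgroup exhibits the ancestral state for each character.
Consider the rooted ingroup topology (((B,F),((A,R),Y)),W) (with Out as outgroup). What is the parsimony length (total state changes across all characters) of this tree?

Map each character onto (((B,F),((A,R),Y)),W) (rooted by Out) and count the minimum state changes it requires (Fitch parsimony):
Char. 1: 3; Char. 2: 2; Char. 3: 2; Char. 4: 1; Char. 5: 1.
Total tree length = 9.

9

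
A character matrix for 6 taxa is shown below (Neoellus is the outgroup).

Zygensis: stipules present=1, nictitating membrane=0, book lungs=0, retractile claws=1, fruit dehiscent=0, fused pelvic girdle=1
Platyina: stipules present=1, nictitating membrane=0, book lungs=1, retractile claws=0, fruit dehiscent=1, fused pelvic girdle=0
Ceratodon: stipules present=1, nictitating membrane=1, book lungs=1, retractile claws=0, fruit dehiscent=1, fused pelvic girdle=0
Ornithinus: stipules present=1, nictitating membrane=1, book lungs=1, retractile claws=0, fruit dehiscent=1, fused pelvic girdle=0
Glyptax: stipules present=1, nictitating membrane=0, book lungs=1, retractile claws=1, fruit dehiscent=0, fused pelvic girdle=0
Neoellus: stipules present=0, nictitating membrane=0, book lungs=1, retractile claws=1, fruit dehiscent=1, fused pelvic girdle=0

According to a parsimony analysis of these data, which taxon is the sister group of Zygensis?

Character polarity is set by the outgroup: the derived state is whichever differs from the outgroup's state, so for book lungs, retractile claws, fruit dehiscent the derived state is '0', and for the remaining characters it is '1'.
stipules present (derived state '1') is shared by all ingroup taxa — unites the whole ingroup.
nictitating membrane: derived state '1' in Ceratodon and Ornithinus only — synapomorphy for {Ceratodon, Ornithinus}.
book lungs: derived state '0' in Zygensis only — an autapomorphy, so it tells us nothing about relationships among taxa.
Only Ceratodon, Ornithinus, and Platyina show the derived state '0' for retractile claws, supporting them as a clade.
Only Glyptax and Zygensis show the derived state '0' for fruit dehiscent, supporting them as a clade.
fused pelvic girdle (derived state '1') is unique to Zygensis (autapomorphy; uninformative for grouping).
Most parsimonious ingroup topology: ((Glyptax,Zygensis),(Platyina,(Ceratodon,Ornithinus))).
Zygensis and Glyptax form a cherry on this tree, so they are sister taxa.

Glyptax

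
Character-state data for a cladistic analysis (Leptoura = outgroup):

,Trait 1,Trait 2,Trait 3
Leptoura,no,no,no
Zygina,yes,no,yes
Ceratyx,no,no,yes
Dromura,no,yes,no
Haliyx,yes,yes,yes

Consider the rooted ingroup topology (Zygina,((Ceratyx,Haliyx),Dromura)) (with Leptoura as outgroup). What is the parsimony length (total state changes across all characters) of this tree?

Map each character onto (Zygina,((Ceratyx,Haliyx),Dromura)) (rooted by Leptoura) and count the minimum state changes it requires (Fitch parsimony):
Trait 1: 2; Trait 2: 2; Trait 3: 2.
Total tree length = 6.

6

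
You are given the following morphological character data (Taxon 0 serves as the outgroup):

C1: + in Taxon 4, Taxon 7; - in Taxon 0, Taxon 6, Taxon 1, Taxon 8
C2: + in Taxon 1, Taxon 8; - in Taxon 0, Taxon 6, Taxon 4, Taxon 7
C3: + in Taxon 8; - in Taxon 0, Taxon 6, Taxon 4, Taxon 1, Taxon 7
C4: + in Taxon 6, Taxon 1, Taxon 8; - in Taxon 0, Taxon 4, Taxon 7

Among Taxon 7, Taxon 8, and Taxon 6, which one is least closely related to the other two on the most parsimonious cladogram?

The outgroup has state '-' for every character, so '+' is the derived state throughout.
Only Taxon 4 and Taxon 7 show the derived state '+' for C1, supporting them as a clade.
C2 (derived state '+') is shared by Taxon 1 and Taxon 8 — a synapomorphy uniting that clade.
C3: derived state '+' in Taxon 8 only — an autapomorphy, so it tells us nothing about relationships among taxa.
Only Taxon 1, Taxon 6, and Taxon 8 show the derived state '+' for C4, supporting them as a clade.
Most parsimonious ingroup topology: ((Taxon 6,(Taxon 1,Taxon 8)),(Taxon 4,Taxon 7)).
Taxon 8 and Taxon 6 share a more recent common ancestor with each other than either does with Taxon 7, so Taxon 7 is the least closely related of the three.

Taxon 7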